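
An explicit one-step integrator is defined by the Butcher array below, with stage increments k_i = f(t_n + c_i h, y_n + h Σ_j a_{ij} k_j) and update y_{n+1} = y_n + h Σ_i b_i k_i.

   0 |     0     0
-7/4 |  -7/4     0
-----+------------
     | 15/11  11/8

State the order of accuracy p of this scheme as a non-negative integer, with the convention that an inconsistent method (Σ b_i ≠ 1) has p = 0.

b = (15/11, 11/8)
c = (0, -7/4)
Σ b_i: 15/11·1 + 11/8·1 = 241/88 ≠ 1 ⇒ order 0.

0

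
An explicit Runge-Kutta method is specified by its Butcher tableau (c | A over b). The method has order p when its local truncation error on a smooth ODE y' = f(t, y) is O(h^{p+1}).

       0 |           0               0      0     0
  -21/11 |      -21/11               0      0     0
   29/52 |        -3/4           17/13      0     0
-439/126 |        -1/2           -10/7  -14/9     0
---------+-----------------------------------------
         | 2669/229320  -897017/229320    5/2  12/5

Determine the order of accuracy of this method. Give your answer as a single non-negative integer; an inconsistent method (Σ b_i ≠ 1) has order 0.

b = (2669/229320, -897017/229320, 5/2, 12/5)
c = (0, -21/11, 29/52, -439/126)
Ac = (0, 0, -357/143, 4787/2574)
Σ b_i: 2669/229320·1 + (-897017/229320)·1 + 5/2·1 + 12/5·1 = 1 ✓
b·c: (-897017/229320)·(-21/11) + 5/2·29/52 + 12/5·(-439/126) = 1/2 ✓
b·c²: (-897017/229320)·441/121 + 5/2·841/2704 + 12/5·192721/15876 = 6160456261/393513120 ≠ 1/3 ⇒ order 2.
b·Ac: 5/2·(-357/143) + 12/5·4787/2574 = -7627/4290 ≠ 1/6

2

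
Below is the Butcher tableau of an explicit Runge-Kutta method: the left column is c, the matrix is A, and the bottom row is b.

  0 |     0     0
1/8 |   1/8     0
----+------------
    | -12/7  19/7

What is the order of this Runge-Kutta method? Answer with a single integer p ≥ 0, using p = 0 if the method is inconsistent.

1

b = (-12/7, 19/7)
c = (0, 1/8)
Σ b_i: (-12/7)·1 + 19/7·1 = 1 ✓
b·c: 19/7·1/8 = 19/56 ≠ 1/2 ⇒ order 1.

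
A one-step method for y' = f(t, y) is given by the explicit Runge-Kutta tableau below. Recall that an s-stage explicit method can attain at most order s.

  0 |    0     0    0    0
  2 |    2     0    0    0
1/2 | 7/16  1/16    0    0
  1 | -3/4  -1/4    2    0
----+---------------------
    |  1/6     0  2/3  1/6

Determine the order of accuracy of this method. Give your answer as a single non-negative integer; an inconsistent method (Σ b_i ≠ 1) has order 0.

b = (1/6, 0, 2/3, 1/6)
c = (0, 2, 1/2, 1)
Ac = (0, 0, 1/8, 1/2)
Σ b_i: 1/6·1 + 2/3·1 + 1/6·1 = 1 ✓
b·c: 2/3·1/2 + 1/6·1 = 1/2 ✓
b·c²: 2/3·1/4 + 1/6·1 = 1/3 ✓
b·Ac: 2/3·1/8 + 1/6·1/2 = 1/6 ✓
b·c³: 2/3·1/8 + 1/6·1 = 1/4 ✓
b·(c∘Ac): 2/3·1/16 + 1/6·1/2 = 1/8 ✓
b·Ac²: 2/3·1/4 + 1/6·(-1/2) = 1/12 ✓
b·A²c: 1/6·1/4 = 1/24 ✓; 4 stages ⇒ order 4.

4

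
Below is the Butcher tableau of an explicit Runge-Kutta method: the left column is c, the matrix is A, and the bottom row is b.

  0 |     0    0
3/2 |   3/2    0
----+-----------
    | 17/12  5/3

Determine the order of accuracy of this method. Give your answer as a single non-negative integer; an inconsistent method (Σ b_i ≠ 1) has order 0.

b = (17/12, 5/3)
c = (0, 3/2)
Σ b_i: 17/12·1 + 5/3·1 = 37/12 ≠ 1 ⇒ order 0.

0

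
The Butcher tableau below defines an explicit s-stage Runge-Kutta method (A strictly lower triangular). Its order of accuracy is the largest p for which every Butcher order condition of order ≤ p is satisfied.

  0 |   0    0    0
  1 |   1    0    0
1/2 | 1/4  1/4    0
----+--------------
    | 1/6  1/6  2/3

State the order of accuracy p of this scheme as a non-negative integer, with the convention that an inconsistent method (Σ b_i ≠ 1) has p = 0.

3

b = (1/6, 1/6, 2/3)
c = (0, 1, 1/2)
Ac = (0, 0, 1/4)
Σ b_i: 1/6·1 + 1/6·1 + 2/3·1 = 1 ✓
b·c: 1/6·1 + 2/3·1/2 = 1/2 ✓
b·c²: 1/6·1 + 2/3·1/4 = 1/3 ✓
b·Ac: 2/3·1/4 = 1/6 ✓; 3 stages ⇒ order 3.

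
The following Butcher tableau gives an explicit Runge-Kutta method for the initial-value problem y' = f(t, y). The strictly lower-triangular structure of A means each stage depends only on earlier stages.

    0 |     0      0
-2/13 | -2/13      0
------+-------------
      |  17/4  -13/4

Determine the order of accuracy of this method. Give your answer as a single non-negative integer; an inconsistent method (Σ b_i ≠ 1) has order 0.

2

b = (17/4, -13/4)
c = (0, -2/13)
Σ b_i: 17/4·1 + (-13/4)·1 = 1 ✓
b·c: (-13/4)·(-2/13) = 1/2 ✓; 2 stages ⇒ order 2.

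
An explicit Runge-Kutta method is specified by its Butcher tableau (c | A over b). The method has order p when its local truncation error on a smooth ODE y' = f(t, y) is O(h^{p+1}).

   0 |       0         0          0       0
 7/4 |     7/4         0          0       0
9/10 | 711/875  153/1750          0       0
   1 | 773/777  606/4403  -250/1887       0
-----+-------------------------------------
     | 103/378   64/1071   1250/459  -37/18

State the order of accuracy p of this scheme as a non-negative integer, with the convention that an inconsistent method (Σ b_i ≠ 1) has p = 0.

4

b = (103/378, 64/1071, 1250/459, -37/18)
c = (0, 7/4, 9/10, 1)
Ac = (0, 0, 153/1000, 9/74)
Σ b_i: 103/378·1 + 64/1071·1 + 1250/459·1 + (-37/18)·1 = 1 ✓
b·c: 64/1071·7/4 + 1250/459·9/10 + (-37/18)·1 = 1/2 ✓
b·c²: 64/1071·49/16 + 1250/459·81/100 + (-37/18)·1 = 1/3 ✓
b·Ac: 1250/459·153/1000 + (-37/18)·9/74 = 1/6 ✓
b·c³: 64/1071·343/64 + 1250/459·729/1000 + (-37/18)·1 = 1/4 ✓
b·(c∘Ac): 1250/459·1377/10000 + (-37/18)·9/74 = 1/8 ✓
b·Ac²: 1250/459·1071/4000 + (-37/18)·93/296 = 1/12 ✓
b·A²c: (-37/18)·(-3/148) = 1/24 ✓; 4 stages ⇒ order 4.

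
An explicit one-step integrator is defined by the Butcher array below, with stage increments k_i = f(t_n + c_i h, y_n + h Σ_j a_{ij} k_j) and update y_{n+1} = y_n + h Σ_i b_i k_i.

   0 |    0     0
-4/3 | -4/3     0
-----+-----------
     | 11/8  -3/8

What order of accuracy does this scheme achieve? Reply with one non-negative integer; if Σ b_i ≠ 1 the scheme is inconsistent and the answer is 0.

b = (11/8, -3/8)
c = (0, -4/3)
Σ b_i: 11/8·1 + (-3/8)·1 = 1 ✓
b·c: (-3/8)·(-4/3) = 1/2 ✓; 2 stages ⇒ order 2.

2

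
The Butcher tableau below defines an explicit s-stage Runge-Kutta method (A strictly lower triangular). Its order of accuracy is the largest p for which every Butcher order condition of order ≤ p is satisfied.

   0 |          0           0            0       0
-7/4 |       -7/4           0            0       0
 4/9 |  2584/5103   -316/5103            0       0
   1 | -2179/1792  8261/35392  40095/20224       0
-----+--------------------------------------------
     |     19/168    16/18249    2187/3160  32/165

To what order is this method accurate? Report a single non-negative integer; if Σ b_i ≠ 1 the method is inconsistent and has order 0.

4

b = (19/168, 16/18249, 2187/3160, 32/165)
c = (0, -7/4, 4/9, 1)
Ac = (0, 0, 79/729, 121/256)
Σ b_i: 19/168·1 + 16/18249·1 + 2187/3160·1 + 32/165·1 = 1 ✓
b·c: 16/18249·(-7/4) + 2187/3160·4/9 + 32/165·1 = 1/2 ✓
b·c²: 16/18249·49/16 + 2187/3160·16/81 + 32/165·1 = 1/3 ✓
b·Ac: 2187/3160·79/729 + 32/165·121/256 = 1/6 ✓
b·c³: 16/18249·(-343/64) + 2187/3160·64/729 + 32/165·1 = 1/4 ✓
b·(c∘Ac): 2187/3160·316/6561 + 32/165·121/256 = 1/8 ✓
b·Ac²: 2187/3160·(-553/2916) + 32/165·1133/1024 = 1/12 ✓
b·A²c: 32/165·55/256 = 1/24 ✓; 4 stages ⇒ order 4.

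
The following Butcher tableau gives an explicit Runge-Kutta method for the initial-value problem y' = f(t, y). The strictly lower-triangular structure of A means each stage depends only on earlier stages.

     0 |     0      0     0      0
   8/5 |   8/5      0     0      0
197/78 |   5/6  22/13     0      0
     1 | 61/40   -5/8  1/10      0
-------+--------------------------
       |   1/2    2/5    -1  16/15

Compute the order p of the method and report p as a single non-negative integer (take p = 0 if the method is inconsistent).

b = (1/2, 2/5, -1, 16/15)
c = (0, 8/5, 197/78, 1)
Ac = (0, 0, 176/65, -583/780)
Σ b_i: 1/2·1 + 2/5·1 + (-1)·1 + 16/15·1 = 29/30 ≠ 1 ⇒ order 0.

0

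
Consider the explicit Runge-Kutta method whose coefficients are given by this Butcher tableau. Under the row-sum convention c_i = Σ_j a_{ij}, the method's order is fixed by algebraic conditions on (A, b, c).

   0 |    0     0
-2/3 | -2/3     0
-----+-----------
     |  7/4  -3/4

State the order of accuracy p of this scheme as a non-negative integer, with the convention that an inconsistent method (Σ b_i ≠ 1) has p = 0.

2

b = (7/4, -3/4)
c = (0, -2/3)
Σ b_i: 7/4·1 + (-3/4)·1 = 1 ✓
b·c: (-3/4)·(-2/3) = 1/2 ✓; 2 stages ⇒ order 2.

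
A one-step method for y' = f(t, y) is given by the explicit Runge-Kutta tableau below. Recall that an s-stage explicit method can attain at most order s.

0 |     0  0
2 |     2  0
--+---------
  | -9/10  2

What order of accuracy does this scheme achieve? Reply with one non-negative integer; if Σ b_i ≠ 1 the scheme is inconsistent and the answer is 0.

0

b = (-9/10, 2)
c = (0, 2)
Σ b_i: (-9/10)·1 + 2·1 = 11/10 ≠ 1 ⇒ order 0.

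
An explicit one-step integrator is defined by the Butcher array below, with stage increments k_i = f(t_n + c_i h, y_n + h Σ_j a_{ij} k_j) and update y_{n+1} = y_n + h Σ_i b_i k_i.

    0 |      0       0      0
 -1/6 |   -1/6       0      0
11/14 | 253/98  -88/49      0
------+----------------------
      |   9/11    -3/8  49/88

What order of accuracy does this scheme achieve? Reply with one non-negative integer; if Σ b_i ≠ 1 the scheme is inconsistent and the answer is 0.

3

b = (9/11, -3/8, 49/88)
c = (0, -1/6, 11/14)
Ac = (0, 0, 44/147)
Σ b_i: 9/11·1 + (-3/8)·1 + 49/88·1 = 1 ✓
b·c: (-3/8)·(-1/6) + 49/88·11/14 = 1/2 ✓
b·c²: (-3/8)·1/36 + 49/88·121/196 = 1/3 ✓
b·Ac: 49/88·44/147 = 1/6 ✓; 3 stages ⇒ order 3.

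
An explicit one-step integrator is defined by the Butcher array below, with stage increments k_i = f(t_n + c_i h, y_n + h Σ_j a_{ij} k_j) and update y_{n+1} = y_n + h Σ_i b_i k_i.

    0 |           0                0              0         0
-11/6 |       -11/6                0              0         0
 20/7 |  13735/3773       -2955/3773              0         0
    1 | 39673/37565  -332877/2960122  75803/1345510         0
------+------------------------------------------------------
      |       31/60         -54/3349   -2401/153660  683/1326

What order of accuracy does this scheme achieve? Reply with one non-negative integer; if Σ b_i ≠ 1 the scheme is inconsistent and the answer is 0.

b = (31/60, -54/3349, -2401/153660, 683/1326)
c = (0, -11/6, 20/7, 1)
Ac = (0, 0, 985/686, 1003/2732)
Σ b_i: 31/60·1 + (-54/3349)·1 + (-2401/153660)·1 + 683/1326·1 = 1 ✓
b·c: (-54/3349)·(-11/6) + (-2401/153660)·20/7 + 683/1326·1 = 1/2 ✓
b·c²: (-54/3349)·121/36 + (-2401/153660)·400/49 + 683/1326·1 = 1/3 ✓
b·Ac: (-2401/153660)·985/686 + 683/1326·1003/2732 = 1/6 ✓
b·c³: (-54/3349)·(-1331/216) + (-2401/153660)·8000/343 + 683/1326·1 = 1/4 ✓
b·(c∘Ac): (-2401/153660)·9850/2401 + 683/1326·1003/2732 = 1/8 ✓
b·Ac²: (-2401/153660)·(-10835/4116) + 683/1326·1343/16392 = 1/12 ✓
b·A²c: 683/1326·221/2732 = 1/24 ✓; 4 stages ⇒ order 4.

4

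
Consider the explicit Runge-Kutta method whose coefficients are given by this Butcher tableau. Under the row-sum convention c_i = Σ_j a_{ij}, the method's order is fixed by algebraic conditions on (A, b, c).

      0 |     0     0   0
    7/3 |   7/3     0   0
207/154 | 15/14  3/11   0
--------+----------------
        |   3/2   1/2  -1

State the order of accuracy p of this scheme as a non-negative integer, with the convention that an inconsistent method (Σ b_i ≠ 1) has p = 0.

b = (3/2, 1/2, -1)
c = (0, 7/3, 207/154)
Ac = (0, 0, 7/11)
Σ b_i: 3/2·1 + 1/2·1 + (-1)·1 = 1 ✓
b·c: 1/2·7/3 + (-1)·207/154 = -41/231 ≠ 1/2 ⇒ order 1.

1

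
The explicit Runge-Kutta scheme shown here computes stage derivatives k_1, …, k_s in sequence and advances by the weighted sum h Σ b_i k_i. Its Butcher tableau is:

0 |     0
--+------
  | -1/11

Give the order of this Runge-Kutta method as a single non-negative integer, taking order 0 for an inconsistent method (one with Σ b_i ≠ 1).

b = (-1/11)
c = (0)
Σ b_i: (-1/11)·1 = -1/11 ≠ 1 ⇒ order 0.

0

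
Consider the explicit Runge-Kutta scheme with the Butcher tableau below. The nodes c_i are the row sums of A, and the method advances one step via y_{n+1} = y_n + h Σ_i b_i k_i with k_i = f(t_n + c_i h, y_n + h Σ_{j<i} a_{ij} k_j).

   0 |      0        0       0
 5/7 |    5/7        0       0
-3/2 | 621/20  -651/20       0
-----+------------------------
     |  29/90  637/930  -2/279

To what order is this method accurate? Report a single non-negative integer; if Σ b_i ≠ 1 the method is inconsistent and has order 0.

b = (29/90, 637/930, -2/279)
c = (0, 5/7, -3/2)
Ac = (0, 0, -93/4)
Σ b_i: 29/90·1 + 637/930·1 + (-2/279)·1 = 1 ✓
b·c: 637/930·5/7 + (-2/279)·(-3/2) = 1/2 ✓
b·c²: 637/930·25/49 + (-2/279)·9/4 = 1/3 ✓
b·Ac: (-2/279)·(-93/4) = 1/6 ✓; 3 stages ⇒ order 3.

3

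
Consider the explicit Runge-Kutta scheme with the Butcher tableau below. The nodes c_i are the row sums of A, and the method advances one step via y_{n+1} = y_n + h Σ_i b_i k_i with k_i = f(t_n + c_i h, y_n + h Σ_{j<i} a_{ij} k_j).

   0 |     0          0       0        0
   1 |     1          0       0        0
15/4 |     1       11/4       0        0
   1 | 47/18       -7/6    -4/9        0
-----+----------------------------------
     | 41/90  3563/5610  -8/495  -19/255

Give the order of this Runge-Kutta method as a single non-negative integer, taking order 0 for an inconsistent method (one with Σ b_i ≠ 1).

3

b = (41/90, 3563/5610, -8/495, -19/255)
c = (0, 1, 15/4, 1)
Ac = (0, 0, 11/4, -17/6)
Σ b_i: 41/90·1 + 3563/5610·1 + (-8/495)·1 + (-19/255)·1 = 1 ✓
b·c: 3563/5610·1 + (-8/495)·15/4 + (-19/255)·1 = 1/2 ✓
b·c²: 3563/5610·1 + (-8/495)·225/16 + (-19/255)·1 = 1/3 ✓
b·Ac: (-8/495)·11/4 + (-19/255)·(-17/6) = 1/6 ✓
b·c³: 3563/5610·1 + (-8/495)·3375/64 + (-19/255)·1 = -7/24 ≠ 1/4 ⇒ order 3.
b·(c∘Ac): (-8/495)·165/16 + (-19/255)·(-17/6) = 2/45 ≠ 1/8
b·Ac²: (-8/495)·11/4 + (-19/255)·(-89/12) = 311/612 ≠ 1/12
b·A²c: (-19/255)·(-11/9) = 209/2295 ≠ 1/24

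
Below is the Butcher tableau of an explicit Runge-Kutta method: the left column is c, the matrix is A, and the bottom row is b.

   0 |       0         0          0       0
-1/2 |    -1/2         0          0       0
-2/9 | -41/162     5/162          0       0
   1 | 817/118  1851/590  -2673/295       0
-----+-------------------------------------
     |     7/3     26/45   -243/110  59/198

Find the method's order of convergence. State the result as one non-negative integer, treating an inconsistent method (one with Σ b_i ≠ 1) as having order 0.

b = (7/3, 26/45, -243/110, 59/198)
c = (0, -1/2, -2/9, 1)
Ac = (0, 0, -5/324, 105/236)
Σ b_i: 7/3·1 + 26/45·1 + (-243/110)·1 + 59/198·1 = 1 ✓
b·c: 26/45·(-1/2) + (-243/110)·(-2/9) + 59/198·1 = 1/2 ✓
b·c²: 26/45·1/4 + (-243/110)·4/81 + 59/198·1 = 1/3 ✓
b·Ac: (-243/110)·(-5/324) + 59/198·105/236 = 1/6 ✓
b·c³: 26/45·(-1/8) + (-243/110)·(-8/729) + 59/198·1 = 1/4 ✓
b·(c∘Ac): (-243/110)·5/1458 + 59/198·105/236 = 1/8 ✓
b·Ac²: (-243/110)·5/648 + 59/198·159/472 = 1/12 ✓
b·A²c: 59/198·33/236 = 1/24 ✓; 4 stages ⇒ order 4.

4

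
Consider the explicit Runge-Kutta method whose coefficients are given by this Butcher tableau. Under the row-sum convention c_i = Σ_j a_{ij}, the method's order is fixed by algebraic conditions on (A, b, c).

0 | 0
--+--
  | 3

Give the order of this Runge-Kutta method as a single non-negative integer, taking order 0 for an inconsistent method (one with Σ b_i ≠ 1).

0

b = (3)
c = (0)
Σ b_i: 3·1 = 3 ≠ 1 ⇒ order 0.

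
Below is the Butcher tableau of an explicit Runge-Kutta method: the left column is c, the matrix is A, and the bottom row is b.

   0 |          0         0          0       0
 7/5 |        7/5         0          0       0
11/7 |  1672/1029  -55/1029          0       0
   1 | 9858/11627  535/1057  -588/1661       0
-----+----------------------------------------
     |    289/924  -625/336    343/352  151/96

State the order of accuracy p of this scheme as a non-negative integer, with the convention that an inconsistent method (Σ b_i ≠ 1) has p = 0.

4

b = (289/924, -625/336, 343/352, 151/96)
c = (0, 7/5, 11/7, 1)
Ac = (0, 0, -11/147, 23/151)
Σ b_i: 289/924·1 + (-625/336)·1 + 343/352·1 + 151/96·1 = 1 ✓
b·c: (-625/336)·7/5 + 343/352·11/7 + 151/96·1 = 1/2 ✓
b·c²: (-625/336)·49/25 + 343/352·121/49 + 151/96·1 = 1/3 ✓
b·Ac: 343/352·(-11/147) + 151/96·23/151 = 1/6 ✓
b·c³: (-625/336)·343/125 + 343/352·1331/343 + 151/96·1 = 1/4 ✓
b·(c∘Ac): 343/352·(-121/1029) + 151/96·23/151 = 1/8 ✓
b·Ac²: 343/352·(-11/105) + 151/96·89/755 = 1/12 ✓
b·A²c: 151/96·4/151 = 1/24 ✓; 4 stages ⇒ order 4.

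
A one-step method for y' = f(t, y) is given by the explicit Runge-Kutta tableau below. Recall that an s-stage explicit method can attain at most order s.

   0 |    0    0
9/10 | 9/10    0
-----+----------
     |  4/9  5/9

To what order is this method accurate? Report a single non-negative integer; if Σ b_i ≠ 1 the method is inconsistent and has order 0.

2

b = (4/9, 5/9)
c = (0, 9/10)
Σ b_i: 4/9·1 + 5/9·1 = 1 ✓
b·c: 5/9·9/10 = 1/2 ✓; 2 stages ⇒ order 2.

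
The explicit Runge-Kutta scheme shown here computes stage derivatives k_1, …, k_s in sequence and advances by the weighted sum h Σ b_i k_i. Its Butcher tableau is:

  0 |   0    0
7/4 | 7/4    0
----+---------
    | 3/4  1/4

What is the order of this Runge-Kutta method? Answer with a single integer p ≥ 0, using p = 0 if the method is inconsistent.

1

b = (3/4, 1/4)
c = (0, 7/4)
Σ b_i: 3/4·1 + 1/4·1 = 1 ✓
b·c: 1/4·7/4 = 7/16 ≠ 1/2 ⇒ order 1.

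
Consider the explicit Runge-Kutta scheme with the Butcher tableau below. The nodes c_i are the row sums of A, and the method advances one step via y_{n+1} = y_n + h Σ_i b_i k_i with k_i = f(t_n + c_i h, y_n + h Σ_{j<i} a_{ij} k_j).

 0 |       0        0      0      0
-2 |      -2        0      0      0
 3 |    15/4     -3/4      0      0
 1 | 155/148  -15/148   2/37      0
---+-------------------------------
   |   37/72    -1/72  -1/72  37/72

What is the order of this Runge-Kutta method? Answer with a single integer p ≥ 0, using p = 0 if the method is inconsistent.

4

b = (37/72, -1/72, -1/72, 37/72)
c = (0, -2, 3, 1)
Ac = (0, 0, 3/2, 27/74)
Σ b_i: 37/72·1 + (-1/72)·1 + (-1/72)·1 + 37/72·1 = 1 ✓
b·c: (-1/72)·(-2) + (-1/72)·3 + 37/72·1 = 1/2 ✓
b·c²: (-1/72)·4 + (-1/72)·9 + 37/72·1 = 1/3 ✓
b·Ac: (-1/72)·3/2 + 37/72·27/74 = 1/6 ✓
b·c³: (-1/72)·(-8) + (-1/72)·27 + 37/72·1 = 1/4 ✓
b·(c∘Ac): (-1/72)·9/2 + 37/72·27/74 = 1/8 ✓
b·Ac²: (-1/72)·(-3) + 37/72·3/37 = 1/12 ✓
b·A²c: 37/72·3/37 = 1/24 ✓; 4 stages ⇒ order 4.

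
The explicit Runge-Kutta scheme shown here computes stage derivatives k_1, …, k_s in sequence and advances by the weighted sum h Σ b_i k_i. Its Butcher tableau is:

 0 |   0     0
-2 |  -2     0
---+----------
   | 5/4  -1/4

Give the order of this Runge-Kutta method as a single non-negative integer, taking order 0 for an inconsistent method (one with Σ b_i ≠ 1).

b = (5/4, -1/4)
c = (0, -2)
Σ b_i: 5/4·1 + (-1/4)·1 = 1 ✓
b·c: (-1/4)·(-2) = 1/2 ✓; 2 stages ⇒ order 2.

2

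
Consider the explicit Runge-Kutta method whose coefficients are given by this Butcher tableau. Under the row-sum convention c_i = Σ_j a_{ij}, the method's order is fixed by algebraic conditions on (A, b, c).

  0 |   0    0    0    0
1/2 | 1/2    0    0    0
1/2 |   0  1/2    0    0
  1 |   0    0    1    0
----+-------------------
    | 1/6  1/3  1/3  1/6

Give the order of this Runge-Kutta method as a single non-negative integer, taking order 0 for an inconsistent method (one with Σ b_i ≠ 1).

4

b = (1/6, 1/3, 1/3, 1/6)
c = (0, 1/2, 1/2, 1)
Ac = (0, 0, 1/4, 1/2)
Σ b_i: 1/6·1 + 1/3·1 + 1/3·1 + 1/6·1 = 1 ✓
b·c: 1/3·1/2 + 1/3·1/2 + 1/6·1 = 1/2 ✓
b·c²: 1/3·1/4 + 1/3·1/4 + 1/6·1 = 1/3 ✓
b·Ac: 1/3·1/4 + 1/6·1/2 = 1/6 ✓
b·c³: 1/3·1/8 + 1/3·1/8 + 1/6·1 = 1/4 ✓
b·(c∘Ac): 1/3·1/8 + 1/6·1/2 = 1/8 ✓
b·Ac²: 1/3·1/8 + 1/6·1/4 = 1/12 ✓
b·A²c: 1/6·1/4 = 1/24 ✓; 4 stages ⇒ order 4.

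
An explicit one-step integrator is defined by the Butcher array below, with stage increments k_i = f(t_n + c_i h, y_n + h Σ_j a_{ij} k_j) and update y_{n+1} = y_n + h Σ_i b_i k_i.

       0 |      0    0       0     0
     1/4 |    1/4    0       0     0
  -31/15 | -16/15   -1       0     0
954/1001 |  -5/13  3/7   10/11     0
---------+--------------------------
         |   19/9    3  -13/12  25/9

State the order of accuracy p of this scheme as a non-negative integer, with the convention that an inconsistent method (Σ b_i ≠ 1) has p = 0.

b = (19/9, 3, -13/12, 25/9)
c = (0, 1/4, -31/15, 954/1001)
Ac = (0, 0, -1/4, -1637/924)
Σ b_i: 19/9·1 + 3·1 + (-13/12)·1 + 25/9·1 = 245/36 ≠ 1 ⇒ order 0.

0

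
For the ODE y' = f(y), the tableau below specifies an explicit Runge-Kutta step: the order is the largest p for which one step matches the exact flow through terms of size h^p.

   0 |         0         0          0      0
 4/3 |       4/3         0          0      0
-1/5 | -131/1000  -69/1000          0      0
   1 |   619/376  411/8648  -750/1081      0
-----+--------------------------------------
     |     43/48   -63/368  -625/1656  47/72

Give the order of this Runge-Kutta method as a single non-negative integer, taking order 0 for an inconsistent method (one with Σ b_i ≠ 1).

4

b = (43/48, -63/368, -625/1656, 47/72)
c = (0, 4/3, -1/5, 1)
Ac = (0, 0, -23/250, 19/94)
Σ b_i: 43/48·1 + (-63/368)·1 + (-625/1656)·1 + 47/72·1 = 1 ✓
b·c: (-63/368)·4/3 + (-625/1656)·(-1/5) + 47/72·1 = 1/2 ✓
b·c²: (-63/368)·16/9 + (-625/1656)·1/25 + 47/72·1 = 1/3 ✓
b·Ac: (-625/1656)·(-23/250) + 47/72·19/94 = 1/6 ✓
b·c³: (-63/368)·64/27 + (-625/1656)·(-1/125) + 47/72·1 = 1/4 ✓
b·(c∘Ac): (-625/1656)·23/1250 + 47/72·19/94 = 1/8 ✓
b·Ac²: (-625/1656)·(-46/375) + 47/72·8/141 = 1/12 ✓
b·A²c: 47/72·3/47 = 1/24 ✓; 4 stages ⇒ order 4.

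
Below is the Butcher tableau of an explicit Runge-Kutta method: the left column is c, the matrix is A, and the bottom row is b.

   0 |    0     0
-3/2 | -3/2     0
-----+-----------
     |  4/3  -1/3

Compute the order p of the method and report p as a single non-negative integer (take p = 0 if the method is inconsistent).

b = (4/3, -1/3)
c = (0, -3/2)
Σ b_i: 4/3·1 + (-1/3)·1 = 1 ✓
b·c: (-1/3)·(-3/2) = 1/2 ✓; 2 stages ⇒ order 2.

2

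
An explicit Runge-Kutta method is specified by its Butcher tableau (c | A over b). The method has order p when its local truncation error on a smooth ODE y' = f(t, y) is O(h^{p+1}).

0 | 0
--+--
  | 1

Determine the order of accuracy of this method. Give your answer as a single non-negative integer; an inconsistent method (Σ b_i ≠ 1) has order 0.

b = (1)
c = (0)
Σ b_i: 1·1 = 1 ✓; 1 stage ⇒ order 1.

1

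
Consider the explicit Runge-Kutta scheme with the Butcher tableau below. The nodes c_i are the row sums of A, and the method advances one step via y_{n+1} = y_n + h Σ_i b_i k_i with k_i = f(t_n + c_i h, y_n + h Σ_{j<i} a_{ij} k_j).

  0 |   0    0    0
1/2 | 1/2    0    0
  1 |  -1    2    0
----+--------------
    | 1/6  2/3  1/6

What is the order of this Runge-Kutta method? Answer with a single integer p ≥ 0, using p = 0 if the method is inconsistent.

3

b = (1/6, 2/3, 1/6)
c = (0, 1/2, 1)
Ac = (0, 0, 1)
Σ b_i: 1/6·1 + 2/3·1 + 1/6·1 = 1 ✓
b·c: 2/3·1/2 + 1/6·1 = 1/2 ✓
b·c²: 2/3·1/4 + 1/6·1 = 1/3 ✓
b·Ac: 1/6·1 = 1/6 ✓; 3 stages ⇒ order 3.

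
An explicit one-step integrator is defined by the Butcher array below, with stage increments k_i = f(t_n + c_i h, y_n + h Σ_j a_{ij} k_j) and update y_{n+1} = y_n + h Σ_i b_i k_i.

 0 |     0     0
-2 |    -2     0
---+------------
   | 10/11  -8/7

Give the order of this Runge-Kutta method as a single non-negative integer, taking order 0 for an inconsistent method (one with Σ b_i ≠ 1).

0

b = (10/11, -8/7)
c = (0, -2)
Σ b_i: 10/11·1 + (-8/7)·1 = -18/77 ≠ 1 ⇒ order 0.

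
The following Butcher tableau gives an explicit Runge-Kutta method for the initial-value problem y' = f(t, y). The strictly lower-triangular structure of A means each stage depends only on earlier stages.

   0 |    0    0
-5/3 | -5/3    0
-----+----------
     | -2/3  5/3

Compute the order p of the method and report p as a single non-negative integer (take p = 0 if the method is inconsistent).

b = (-2/3, 5/3)
c = (0, -5/3)
Σ b_i: (-2/3)·1 + 5/3·1 = 1 ✓
b·c: 5/3·(-5/3) = -25/9 ≠ 1/2 ⇒ order 1.

1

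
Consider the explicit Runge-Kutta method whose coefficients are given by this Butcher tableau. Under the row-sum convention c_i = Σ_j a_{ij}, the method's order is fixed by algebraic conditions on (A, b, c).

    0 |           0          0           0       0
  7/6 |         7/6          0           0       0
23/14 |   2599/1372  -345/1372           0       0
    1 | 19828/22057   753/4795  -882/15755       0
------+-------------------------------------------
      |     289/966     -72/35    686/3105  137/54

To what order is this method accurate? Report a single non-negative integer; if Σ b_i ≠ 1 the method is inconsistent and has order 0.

4

b = (289/966, -72/35, 686/3105, 137/54)
c = (0, 7/6, 23/14, 1)
Ac = (0, 0, -115/392, 25/274)
Σ b_i: 289/966·1 + (-72/35)·1 + 686/3105·1 + 137/54·1 = 1 ✓
b·c: (-72/35)·7/6 + 686/3105·23/14 + 137/54·1 = 1/2 ✓
b·c²: (-72/35)·49/36 + 686/3105·529/196 + 137/54·1 = 1/3 ✓
b·Ac: 686/3105·(-115/392) + 137/54·25/274 = 1/6 ✓
b·c³: (-72/35)·343/216 + 686/3105·12167/2744 + 137/54·1 = 1/4 ✓
b·(c∘Ac): 686/3105·(-2645/5488) + 137/54·25/274 = 1/8 ✓
b·Ac²: 686/3105·(-115/336) + 137/54·103/1644 = 1/12 ✓
b·A²c: 137/54·9/548 = 1/24 ✓; 4 stages ⇒ order 4.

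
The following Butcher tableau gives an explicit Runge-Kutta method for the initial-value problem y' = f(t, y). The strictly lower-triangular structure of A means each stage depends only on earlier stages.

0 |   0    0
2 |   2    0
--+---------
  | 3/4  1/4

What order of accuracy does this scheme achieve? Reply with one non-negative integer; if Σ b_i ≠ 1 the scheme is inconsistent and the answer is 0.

2

b = (3/4, 1/4)
c = (0, 2)
Σ b_i: 3/4·1 + 1/4·1 = 1 ✓
b·c: 1/4·2 = 1/2 ✓; 2 stages ⇒ order 2.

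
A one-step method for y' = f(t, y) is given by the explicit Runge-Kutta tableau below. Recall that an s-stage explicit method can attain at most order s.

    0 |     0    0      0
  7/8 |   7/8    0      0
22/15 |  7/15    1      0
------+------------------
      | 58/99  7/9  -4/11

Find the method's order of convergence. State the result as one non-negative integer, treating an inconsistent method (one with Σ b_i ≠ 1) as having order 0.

1

b = (58/99, 7/9, -4/11)
c = (0, 7/8, 22/15)
Ac = (0, 0, 7/8)
Σ b_i: 58/99·1 + 7/9·1 + (-4/11)·1 = 1 ✓
b·c: 7/9·7/8 + (-4/11)·22/15 = 53/360 ≠ 1/2 ⇒ order 1.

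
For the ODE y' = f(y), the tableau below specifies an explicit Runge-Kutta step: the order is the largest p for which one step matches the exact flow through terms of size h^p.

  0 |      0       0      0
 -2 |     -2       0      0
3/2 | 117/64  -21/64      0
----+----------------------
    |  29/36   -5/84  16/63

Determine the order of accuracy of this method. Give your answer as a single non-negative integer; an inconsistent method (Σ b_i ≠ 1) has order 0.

3

b = (29/36, -5/84, 16/63)
c = (0, -2, 3/2)
Ac = (0, 0, 21/32)
Σ b_i: 29/36·1 + (-5/84)·1 + 16/63·1 = 1 ✓
b·c: (-5/84)·(-2) + 16/63·3/2 = 1/2 ✓
b·c²: (-5/84)·4 + 16/63·9/4 = 1/3 ✓
b·Ac: 16/63·21/32 = 1/6 ✓; 3 stages ⇒ order 3.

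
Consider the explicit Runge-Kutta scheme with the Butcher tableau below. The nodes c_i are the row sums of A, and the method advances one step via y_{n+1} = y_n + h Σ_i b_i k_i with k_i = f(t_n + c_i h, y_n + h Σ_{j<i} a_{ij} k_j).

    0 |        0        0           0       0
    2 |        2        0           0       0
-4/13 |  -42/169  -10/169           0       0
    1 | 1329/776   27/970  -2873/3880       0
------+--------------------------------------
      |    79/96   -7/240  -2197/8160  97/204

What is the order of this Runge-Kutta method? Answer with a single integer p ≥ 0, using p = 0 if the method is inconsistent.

4

b = (79/96, -7/240, -2197/8160, 97/204)
c = (0, 2, -4/13, 1)
Ac = (0, 0, -20/169, 55/194)
Σ b_i: 79/96·1 + (-7/240)·1 + (-2197/8160)·1 + 97/204·1 = 1 ✓
b·c: (-7/240)·2 + (-2197/8160)·(-4/13) + 97/204·1 = 1/2 ✓
b·c²: (-7/240)·4 + (-2197/8160)·16/169 + 97/204·1 = 1/3 ✓
b·Ac: (-2197/8160)·(-20/169) + 97/204·55/194 = 1/6 ✓
b·c³: (-7/240)·8 + (-2197/8160)·(-64/2197) + 97/204·1 = 1/4 ✓
b·(c∘Ac): (-2197/8160)·80/2197 + 97/204·55/194 = 1/8 ✓
b·Ac²: (-2197/8160)·(-40/169) + 97/204·4/97 = 1/12 ✓
b·A²c: 97/204·17/194 = 1/24 ✓; 4 stages ⇒ order 4.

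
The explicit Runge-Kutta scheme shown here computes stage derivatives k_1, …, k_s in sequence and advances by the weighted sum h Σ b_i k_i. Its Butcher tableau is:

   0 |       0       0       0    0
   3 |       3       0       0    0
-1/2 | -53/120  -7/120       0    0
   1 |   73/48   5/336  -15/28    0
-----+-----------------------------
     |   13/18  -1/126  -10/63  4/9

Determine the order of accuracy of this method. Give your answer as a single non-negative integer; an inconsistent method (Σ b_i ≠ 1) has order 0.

4

b = (13/18, -1/126, -10/63, 4/9)
c = (0, 3, -1/2, 1)
Ac = (0, 0, -7/40, 5/16)
Σ b_i: 13/18·1 + (-1/126)·1 + (-10/63)·1 + 4/9·1 = 1 ✓
b·c: (-1/126)·3 + (-10/63)·(-1/2) + 4/9·1 = 1/2 ✓
b·c²: (-1/126)·9 + (-10/63)·1/4 + 4/9·1 = 1/3 ✓
b·Ac: (-10/63)·(-7/40) + 4/9·5/16 = 1/6 ✓
b·c³: (-1/126)·27 + (-10/63)·(-1/8) + 4/9·1 = 1/4 ✓
b·(c∘Ac): (-10/63)·7/80 + 4/9·5/16 = 1/8 ✓
b·Ac²: (-10/63)·(-21/40) = 1/12 ✓
b·A²c: 4/9·3/32 = 1/24 ✓; 4 stages ⇒ order 4.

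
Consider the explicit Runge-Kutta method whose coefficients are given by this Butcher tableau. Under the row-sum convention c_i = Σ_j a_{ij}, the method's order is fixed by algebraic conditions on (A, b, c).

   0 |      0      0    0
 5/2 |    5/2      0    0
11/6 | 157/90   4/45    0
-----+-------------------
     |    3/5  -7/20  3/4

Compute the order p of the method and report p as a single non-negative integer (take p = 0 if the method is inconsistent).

b = (3/5, -7/20, 3/4)
c = (0, 5/2, 11/6)
Ac = (0, 0, 2/9)
Σ b_i: 3/5·1 + (-7/20)·1 + 3/4·1 = 1 ✓
b·c: (-7/20)·5/2 + 3/4·11/6 = 1/2 ✓
b·c²: (-7/20)·25/4 + 3/4·121/36 = 1/3 ✓
b·Ac: 3/4·2/9 = 1/6 ✓; 3 stages ⇒ order 3.

3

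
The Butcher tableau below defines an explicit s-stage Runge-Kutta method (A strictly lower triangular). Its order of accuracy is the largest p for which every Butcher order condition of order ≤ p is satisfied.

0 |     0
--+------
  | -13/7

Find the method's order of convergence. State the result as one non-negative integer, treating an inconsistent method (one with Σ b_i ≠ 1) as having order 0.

0

b = (-13/7)
c = (0)
Σ b_i: (-13/7)·1 = -13/7 ≠ 1 ⇒ order 0.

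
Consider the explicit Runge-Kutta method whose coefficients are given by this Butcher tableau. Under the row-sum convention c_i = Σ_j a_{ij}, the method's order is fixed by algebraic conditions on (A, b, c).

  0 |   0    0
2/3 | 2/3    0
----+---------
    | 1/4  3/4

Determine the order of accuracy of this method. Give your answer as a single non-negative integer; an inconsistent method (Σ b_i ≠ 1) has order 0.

2

b = (1/4, 3/4)
c = (0, 2/3)
Σ b_i: 1/4·1 + 3/4·1 = 1 ✓
b·c: 3/4·2/3 = 1/2 ✓; 2 stages ⇒ order 2.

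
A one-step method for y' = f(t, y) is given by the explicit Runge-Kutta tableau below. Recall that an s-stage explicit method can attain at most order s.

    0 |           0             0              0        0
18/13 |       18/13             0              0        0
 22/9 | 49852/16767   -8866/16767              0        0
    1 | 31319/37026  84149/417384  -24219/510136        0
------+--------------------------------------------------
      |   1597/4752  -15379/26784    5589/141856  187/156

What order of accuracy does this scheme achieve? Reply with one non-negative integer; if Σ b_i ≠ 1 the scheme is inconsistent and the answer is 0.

b = (1597/4752, -15379/26784, 5589/141856, 187/156)
c = (0, 18/13, 22/9, 1)
Ac = (0, 0, -1364/1863, 61/374)
Σ b_i: 1597/4752·1 + (-15379/26784)·1 + 5589/141856·1 + 187/156·1 = 1 ✓
b·c: (-15379/26784)·18/13 + 5589/141856·22/9 + 187/156·1 = 1/2 ✓
b·c²: (-15379/26784)·324/169 + 5589/141856·484/81 + 187/156·1 = 1/3 ✓
b·Ac: 5589/141856·(-1364/1863) + 187/156·61/374 = 1/6 ✓
b·c³: (-15379/26784)·5832/2197 + 5589/141856·10648/729 + 187/156·1 = 1/4 ✓
b·(c∘Ac): 5589/141856·(-30008/16767) + 187/156·61/374 = 1/8 ✓
b·Ac²: 5589/141856·(-2728/2691) + 187/156·250/2431 = 1/12 ✓
b·A²c: 187/156·13/374 = 1/24 ✓; 4 stages ⇒ order 4.

4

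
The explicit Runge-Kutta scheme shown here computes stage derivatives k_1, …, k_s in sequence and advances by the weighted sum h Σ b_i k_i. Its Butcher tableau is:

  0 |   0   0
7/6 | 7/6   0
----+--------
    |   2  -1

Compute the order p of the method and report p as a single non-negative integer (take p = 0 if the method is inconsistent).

1

b = (2, -1)
c = (0, 7/6)
Σ b_i: 2·1 + (-1)·1 = 1 ✓
b·c: (-1)·7/6 = -7/6 ≠ 1/2 ⇒ order 1.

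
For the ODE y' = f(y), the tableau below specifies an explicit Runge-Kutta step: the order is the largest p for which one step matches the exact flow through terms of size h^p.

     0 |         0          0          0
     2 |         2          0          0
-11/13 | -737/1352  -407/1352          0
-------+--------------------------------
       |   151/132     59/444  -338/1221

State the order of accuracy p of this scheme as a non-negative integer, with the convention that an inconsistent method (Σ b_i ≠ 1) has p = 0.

3

b = (151/132, 59/444, -338/1221)
c = (0, 2, -11/13)
Ac = (0, 0, -407/676)
Σ b_i: 151/132·1 + 59/444·1 + (-338/1221)·1 = 1 ✓
b·c: 59/444·2 + (-338/1221)·(-11/13) = 1/2 ✓
b·c²: 59/444·4 + (-338/1221)·121/169 = 1/3 ✓
b·Ac: (-338/1221)·(-407/676) = 1/6 ✓; 3 stages ⇒ order 3.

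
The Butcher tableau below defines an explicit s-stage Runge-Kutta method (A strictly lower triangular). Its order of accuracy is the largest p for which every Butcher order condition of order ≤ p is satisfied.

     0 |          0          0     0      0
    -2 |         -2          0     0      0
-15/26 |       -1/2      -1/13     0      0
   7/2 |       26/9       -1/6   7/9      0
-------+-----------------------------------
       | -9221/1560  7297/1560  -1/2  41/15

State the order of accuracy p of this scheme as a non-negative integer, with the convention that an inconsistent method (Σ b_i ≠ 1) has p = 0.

b = (-9221/1560, 7297/1560, -1/2, 41/15)
c = (0, -2, -15/26, 7/2)
Ac = (0, 0, 2/13, -3/26)
Σ b_i: (-9221/1560)·1 + 7297/1560·1 + (-1/2)·1 + 41/15·1 = 1 ✓
b·c: 7297/1560·(-2) + (-1/2)·(-15/26) + 41/15·7/2 = 1/2 ✓
b·c²: 7297/1560·4 + (-1/2)·225/676 + 41/15·49/4 = 1055111/20280 ≠ 1/3 ⇒ order 2.
b·Ac: (-1/2)·2/13 + 41/15·(-3/26) = -51/130 ≠ 1/6

2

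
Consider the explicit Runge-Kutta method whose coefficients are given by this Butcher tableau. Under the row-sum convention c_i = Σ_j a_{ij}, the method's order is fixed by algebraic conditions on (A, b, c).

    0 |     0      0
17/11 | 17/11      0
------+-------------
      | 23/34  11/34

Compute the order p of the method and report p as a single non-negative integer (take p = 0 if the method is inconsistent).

b = (23/34, 11/34)
c = (0, 17/11)
Σ b_i: 23/34·1 + 11/34·1 = 1 ✓
b·c: 11/34·17/11 = 1/2 ✓; 2 stages ⇒ order 2.

2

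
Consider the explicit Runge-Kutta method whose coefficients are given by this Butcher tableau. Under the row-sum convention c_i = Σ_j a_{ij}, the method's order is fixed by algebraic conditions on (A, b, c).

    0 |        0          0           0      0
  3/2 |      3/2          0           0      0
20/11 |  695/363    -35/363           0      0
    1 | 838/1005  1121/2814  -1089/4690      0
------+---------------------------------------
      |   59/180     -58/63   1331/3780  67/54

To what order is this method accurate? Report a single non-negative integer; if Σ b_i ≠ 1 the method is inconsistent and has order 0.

b = (59/180, -58/63, 1331/3780, 67/54)
c = (0, 3/2, 20/11, 1)
Ac = (0, 0, -35/242, 47/268)
Σ b_i: 59/180·1 + (-58/63)·1 + 1331/3780·1 + 67/54·1 = 1 ✓
b·c: (-58/63)·3/2 + 1331/3780·20/11 + 67/54·1 = 1/2 ✓
b·c²: (-58/63)·9/4 + 1331/3780·400/121 + 67/54·1 = 1/3 ✓
b·Ac: 1331/3780·(-35/242) + 67/54·47/268 = 1/6 ✓
b·c³: (-58/63)·27/8 + 1331/3780·8000/1331 + 67/54·1 = 1/4 ✓
b·(c∘Ac): 1331/3780·(-350/1331) + 67/54·47/268 = 1/8 ✓
b·Ac²: 1331/3780·(-105/484) + 67/54·69/536 = 1/12 ✓
b·A²c: 67/54·9/268 = 1/24 ✓; 4 stages ⇒ order 4.

4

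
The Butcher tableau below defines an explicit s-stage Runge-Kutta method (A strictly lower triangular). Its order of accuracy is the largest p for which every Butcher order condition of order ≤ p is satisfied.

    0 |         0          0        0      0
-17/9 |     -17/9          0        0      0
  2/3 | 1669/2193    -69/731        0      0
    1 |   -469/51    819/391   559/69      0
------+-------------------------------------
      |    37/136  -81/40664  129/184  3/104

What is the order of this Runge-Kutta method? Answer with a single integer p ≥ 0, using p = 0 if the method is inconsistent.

b = (37/136, -81/40664, 129/184, 3/104)
c = (0, -17/9, 2/3, 1)
Ac = (0, 0, 23/129, 13/9)
Σ b_i: 37/136·1 + (-81/40664)·1 + 129/184·1 + 3/104·1 = 1 ✓
b·c: (-81/40664)·(-17/9) + 129/184·2/3 + 3/104·1 = 1/2 ✓
b·c²: (-81/40664)·289/81 + 129/184·4/9 + 3/104·1 = 1/3 ✓
b·Ac: 129/184·23/129 + 3/104·13/9 = 1/6 ✓
b·c³: (-81/40664)·(-4913/729) + 129/184·8/27 + 3/104·1 = 1/4 ✓
b·(c∘Ac): 129/184·46/387 + 3/104·13/9 = 1/8 ✓
b·Ac²: 129/184·(-391/1161) + 3/104·299/27 = 1/12 ✓
b·A²c: 3/104·13/9 = 1/24 ✓; 4 stages ⇒ order 4.

4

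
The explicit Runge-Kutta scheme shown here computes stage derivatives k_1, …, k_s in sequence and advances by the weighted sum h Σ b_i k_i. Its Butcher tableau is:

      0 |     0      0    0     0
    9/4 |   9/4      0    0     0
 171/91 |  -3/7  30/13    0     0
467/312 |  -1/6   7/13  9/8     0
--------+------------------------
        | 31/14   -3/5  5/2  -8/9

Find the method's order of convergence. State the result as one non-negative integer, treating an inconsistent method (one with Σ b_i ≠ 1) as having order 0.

0

b = (31/14, -3/5, 5/2, -8/9)
c = (0, 9/4, 171/91, 467/312)
Ac = (0, 0, 135/26, 2421/728)
Σ b_i: 31/14·1 + (-3/5)·1 + 5/2·1 + (-8/9)·1 = 1016/315 ≠ 1 ⇒ order 0.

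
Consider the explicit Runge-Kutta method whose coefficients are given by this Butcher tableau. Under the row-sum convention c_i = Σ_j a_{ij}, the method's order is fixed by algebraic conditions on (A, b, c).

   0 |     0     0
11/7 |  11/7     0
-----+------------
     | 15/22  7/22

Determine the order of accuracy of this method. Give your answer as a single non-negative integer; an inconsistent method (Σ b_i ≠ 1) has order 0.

b = (15/22, 7/22)
c = (0, 11/7)
Σ b_i: 15/22·1 + 7/22·1 = 1 ✓
b·c: 7/22·11/7 = 1/2 ✓; 2 stages ⇒ order 2.

2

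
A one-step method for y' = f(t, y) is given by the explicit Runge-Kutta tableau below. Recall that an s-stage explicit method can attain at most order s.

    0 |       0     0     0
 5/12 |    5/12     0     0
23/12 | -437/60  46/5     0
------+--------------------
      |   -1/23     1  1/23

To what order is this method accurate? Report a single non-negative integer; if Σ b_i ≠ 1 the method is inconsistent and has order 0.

b = (-1/23, 1, 1/23)
c = (0, 5/12, 23/12)
Ac = (0, 0, 23/6)
Σ b_i: (-1/23)·1 + 1·1 + 1/23·1 = 1 ✓
b·c: 1·5/12 + 1/23·23/12 = 1/2 ✓
b·c²: 1·25/144 + 1/23·529/144 = 1/3 ✓
b·Ac: 1/23·23/6 = 1/6 ✓; 3 stages ⇒ order 3.

3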